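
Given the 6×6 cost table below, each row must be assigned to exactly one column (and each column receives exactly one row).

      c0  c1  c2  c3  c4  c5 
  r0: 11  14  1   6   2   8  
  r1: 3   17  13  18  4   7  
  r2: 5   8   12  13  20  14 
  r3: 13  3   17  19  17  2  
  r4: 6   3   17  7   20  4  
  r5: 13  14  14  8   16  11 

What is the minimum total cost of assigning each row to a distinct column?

Minimum assignment cost: 23

optimal assignment: row0→col2 (cost 1), row1→col4 (cost 4), row2→col0 (cost 5), row3→col5 (cost 2), row4→col1 (cost 3), row5→col3 (cost 8)
total = 1 + 4 + 5 + 2 + 3 + 8 = 23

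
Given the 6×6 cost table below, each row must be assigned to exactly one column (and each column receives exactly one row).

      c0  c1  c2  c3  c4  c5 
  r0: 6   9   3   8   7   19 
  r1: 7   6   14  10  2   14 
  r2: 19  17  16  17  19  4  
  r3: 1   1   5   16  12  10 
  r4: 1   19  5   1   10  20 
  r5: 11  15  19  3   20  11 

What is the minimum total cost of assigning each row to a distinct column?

Minimum assignment cost: 14

optimal assignment: row0→col2 (cost 3), row1→col4 (cost 2), row2→col5 (cost 4), row3→col1 (cost 1), row4→col0 (cost 1), row5→col3 (cost 3)
total = 3 + 2 + 4 + 1 + 1 + 3 = 14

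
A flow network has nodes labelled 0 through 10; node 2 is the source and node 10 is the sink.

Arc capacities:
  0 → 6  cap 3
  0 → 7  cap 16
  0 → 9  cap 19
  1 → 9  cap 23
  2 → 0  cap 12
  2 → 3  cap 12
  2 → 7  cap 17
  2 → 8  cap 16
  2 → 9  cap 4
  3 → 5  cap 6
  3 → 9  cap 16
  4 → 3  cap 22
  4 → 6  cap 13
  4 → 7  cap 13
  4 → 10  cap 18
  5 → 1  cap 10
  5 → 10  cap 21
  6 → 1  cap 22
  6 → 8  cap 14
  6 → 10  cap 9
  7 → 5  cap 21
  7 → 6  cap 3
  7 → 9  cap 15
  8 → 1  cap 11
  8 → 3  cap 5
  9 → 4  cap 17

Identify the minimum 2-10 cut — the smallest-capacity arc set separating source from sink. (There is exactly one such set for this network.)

Min-cut arcs: {(0,6), (5,10), (7,6), (9,4)} (total capacity 44)

augment #1: 2→0→6→10 push 3
augment #2: 2→3→5→10 push 6
augment #3: 2→7→5→10 push 15
augment #4: 2→7→6→10 push 2
augment #5: 2→9→4→10 push 4
augment #6: 2→0→7→6→10 push 1
augment #7: 2→0→9→4→10 push 8
augment #8: 2→3→9→4→10 push 5
max flow = 44; residual-reachable set from 2 gives S-side
cut edges (S→T): {(0,6), (5,10), (7,6), (9,4)} total cap 44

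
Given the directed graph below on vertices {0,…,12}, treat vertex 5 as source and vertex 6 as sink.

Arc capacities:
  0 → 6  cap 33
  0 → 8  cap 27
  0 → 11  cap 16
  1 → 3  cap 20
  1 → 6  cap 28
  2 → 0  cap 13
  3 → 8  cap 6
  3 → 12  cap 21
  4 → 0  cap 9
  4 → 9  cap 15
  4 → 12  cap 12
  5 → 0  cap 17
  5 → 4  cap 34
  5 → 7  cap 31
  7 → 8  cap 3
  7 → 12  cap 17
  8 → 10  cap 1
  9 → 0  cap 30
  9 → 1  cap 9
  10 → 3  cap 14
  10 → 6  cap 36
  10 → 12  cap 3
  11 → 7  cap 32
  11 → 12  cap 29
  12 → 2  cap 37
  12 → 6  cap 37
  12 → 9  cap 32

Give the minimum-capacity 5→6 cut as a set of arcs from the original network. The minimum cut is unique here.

Min-cut arcs: {(5,0), (5,4), (7,12), (8,10)} (total capacity 69)

augment #1: 5→0→6 push 17
augment #2: 5→4→0→6 push 9
augment #3: 5→4→12→6 push 12
augment #4: 5→7→12→6 push 17
augment #5: 5→4→9→0→6 push 7
augment #6: 5→4→9→1→6 push 6
augment #7: 5→7→8→10→6 push 1
max flow = 69; residual-reachable set from 5 gives S-side
cut edges (S→T): {(5,0), (5,4), (7,12), (8,10)} total cap 69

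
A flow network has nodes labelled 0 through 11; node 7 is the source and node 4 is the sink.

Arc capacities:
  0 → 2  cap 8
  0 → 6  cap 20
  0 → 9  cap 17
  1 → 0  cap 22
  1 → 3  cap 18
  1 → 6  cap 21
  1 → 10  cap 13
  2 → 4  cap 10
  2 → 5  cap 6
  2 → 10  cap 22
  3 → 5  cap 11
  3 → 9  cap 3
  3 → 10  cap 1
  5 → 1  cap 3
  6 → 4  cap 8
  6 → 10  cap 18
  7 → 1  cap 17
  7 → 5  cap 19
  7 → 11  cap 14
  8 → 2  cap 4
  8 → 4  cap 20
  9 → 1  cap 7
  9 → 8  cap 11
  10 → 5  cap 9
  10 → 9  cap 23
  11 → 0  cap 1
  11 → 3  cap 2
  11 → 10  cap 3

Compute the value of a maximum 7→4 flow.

Maximum flow value: 26

augment #1: 7→1→6→4 bottleneck 8, total now 8
augment #2: 7→1→0→2→4 bottleneck 8, total now 16
augment #3: 7→1→0→9→8→4 bottleneck 1, total now 17
augment #4: 7→11→0→9→8→4 bottleneck 1, total now 18
augment #5: 7→11→3→9→8→4 bottleneck 2, total now 20
augment #6: 7→11→10→9→8→4 bottleneck 3, total now 23
augment #7: 7→5→1→0→9→8→4 bottleneck 3, total now 26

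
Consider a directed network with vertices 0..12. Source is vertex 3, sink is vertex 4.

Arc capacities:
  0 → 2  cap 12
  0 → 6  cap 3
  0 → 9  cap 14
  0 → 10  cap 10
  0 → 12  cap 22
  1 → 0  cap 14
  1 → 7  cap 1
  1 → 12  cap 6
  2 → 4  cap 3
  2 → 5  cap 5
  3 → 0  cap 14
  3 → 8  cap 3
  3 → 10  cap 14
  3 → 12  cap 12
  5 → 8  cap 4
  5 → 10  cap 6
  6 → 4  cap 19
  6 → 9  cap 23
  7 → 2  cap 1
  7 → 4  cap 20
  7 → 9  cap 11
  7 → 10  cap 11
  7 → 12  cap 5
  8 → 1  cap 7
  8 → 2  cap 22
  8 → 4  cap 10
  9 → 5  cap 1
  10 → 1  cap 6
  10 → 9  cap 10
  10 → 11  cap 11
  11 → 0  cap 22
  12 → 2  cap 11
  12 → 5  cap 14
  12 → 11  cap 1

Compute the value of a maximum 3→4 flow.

Maximum flow value: 14

augment #1: 3→8→4 bottleneck 3, total now 3
augment #2: 3→0→2→4 bottleneck 3, total now 6
augment #3: 3→0→6→4 bottleneck 3, total now 9
augment #4: 3→10→1→7→4 bottleneck 1, total now 10
augment #5: 3→12→5→8→4 bottleneck 4, total now 14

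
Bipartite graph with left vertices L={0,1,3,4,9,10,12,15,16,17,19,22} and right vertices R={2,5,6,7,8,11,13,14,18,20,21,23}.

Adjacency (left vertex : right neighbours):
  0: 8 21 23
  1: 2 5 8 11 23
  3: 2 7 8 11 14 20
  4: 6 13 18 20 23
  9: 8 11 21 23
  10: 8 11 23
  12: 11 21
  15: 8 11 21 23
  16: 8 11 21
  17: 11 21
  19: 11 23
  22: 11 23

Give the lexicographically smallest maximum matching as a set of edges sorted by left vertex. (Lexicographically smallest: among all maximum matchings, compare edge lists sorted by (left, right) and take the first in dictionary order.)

|M| = 7 (so the lex-smallest maximum matching has 7 edges)
process left vertices in ascending order; for each, take the smallest-labelled available neighbour that still permits 7 edges overall, or leave it unmatched if none does
lex-smallest matching: {0-8, 1-2, 3-7, 4-6, 9-11, 10-23, 12-21}

Lex-smallest maximum matching: {(0,8), (1,2), (3,7), (4,6), (9,11), (10,23), (12,21)}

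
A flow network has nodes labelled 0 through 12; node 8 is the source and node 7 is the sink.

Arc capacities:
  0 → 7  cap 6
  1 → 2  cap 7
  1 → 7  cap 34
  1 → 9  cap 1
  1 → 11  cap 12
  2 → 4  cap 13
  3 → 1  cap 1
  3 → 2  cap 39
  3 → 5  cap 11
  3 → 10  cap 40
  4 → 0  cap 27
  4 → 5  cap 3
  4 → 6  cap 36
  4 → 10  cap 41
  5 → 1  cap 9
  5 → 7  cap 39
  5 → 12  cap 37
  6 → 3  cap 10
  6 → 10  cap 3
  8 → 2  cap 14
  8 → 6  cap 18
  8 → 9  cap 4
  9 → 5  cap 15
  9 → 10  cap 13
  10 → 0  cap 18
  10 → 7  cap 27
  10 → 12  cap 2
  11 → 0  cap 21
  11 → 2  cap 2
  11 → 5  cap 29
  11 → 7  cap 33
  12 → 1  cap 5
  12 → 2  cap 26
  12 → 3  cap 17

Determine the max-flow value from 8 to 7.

Maximum flow value: 30

augment #1: 8→6→10→7 bottleneck 3, total now 3
augment #2: 8→9→5→7 bottleneck 4, total now 7
augment #3: 8→2→4→0→7 bottleneck 6, total now 13
augment #4: 8→2→4→5→7 bottleneck 3, total now 16
augment #5: 8→2→4→10→7 bottleneck 4, total now 20
augment #6: 8→6→3→1→7 bottleneck 1, total now 21
augment #7: 8→6→3→5→7 bottleneck 9, total now 30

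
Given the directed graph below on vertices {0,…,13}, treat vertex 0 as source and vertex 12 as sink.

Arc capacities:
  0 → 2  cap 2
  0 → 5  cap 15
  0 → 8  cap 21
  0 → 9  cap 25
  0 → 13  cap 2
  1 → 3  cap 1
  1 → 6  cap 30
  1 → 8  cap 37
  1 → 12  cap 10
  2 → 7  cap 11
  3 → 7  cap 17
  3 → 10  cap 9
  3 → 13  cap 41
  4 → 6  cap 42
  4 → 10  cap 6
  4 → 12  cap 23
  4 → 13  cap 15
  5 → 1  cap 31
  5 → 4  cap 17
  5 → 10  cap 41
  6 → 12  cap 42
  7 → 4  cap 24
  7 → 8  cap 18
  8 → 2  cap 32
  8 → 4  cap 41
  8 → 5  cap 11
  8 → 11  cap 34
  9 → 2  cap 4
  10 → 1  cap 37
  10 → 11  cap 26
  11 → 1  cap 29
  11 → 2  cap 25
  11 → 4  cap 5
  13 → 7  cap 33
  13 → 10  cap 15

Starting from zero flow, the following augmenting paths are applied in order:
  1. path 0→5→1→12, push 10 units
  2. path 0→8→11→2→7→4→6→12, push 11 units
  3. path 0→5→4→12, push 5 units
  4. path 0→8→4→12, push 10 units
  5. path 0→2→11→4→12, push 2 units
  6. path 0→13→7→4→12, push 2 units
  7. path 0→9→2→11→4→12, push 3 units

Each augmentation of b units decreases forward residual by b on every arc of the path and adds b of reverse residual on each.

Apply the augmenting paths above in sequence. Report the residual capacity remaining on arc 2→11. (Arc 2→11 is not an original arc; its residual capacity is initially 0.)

Residual capacity of (2,11): 6

after path 1 (0→5→1→12, push 10): res(2,11)=0
after path 2 (0→8→11→2→7→4→6→12, push 11): res(2,11)=11
after path 3 (0→5→4→12, push 5): res(2,11)=11
after path 4 (0→8→4→12, push 10): res(2,11)=11
after path 5 (0→2→11→4→12, push 2): res(2,11)=9
after path 6 (0→13→7→4→12, push 2): res(2,11)=9
after path 7 (0→9→2→11→4→12, push 3): res(2,11)=6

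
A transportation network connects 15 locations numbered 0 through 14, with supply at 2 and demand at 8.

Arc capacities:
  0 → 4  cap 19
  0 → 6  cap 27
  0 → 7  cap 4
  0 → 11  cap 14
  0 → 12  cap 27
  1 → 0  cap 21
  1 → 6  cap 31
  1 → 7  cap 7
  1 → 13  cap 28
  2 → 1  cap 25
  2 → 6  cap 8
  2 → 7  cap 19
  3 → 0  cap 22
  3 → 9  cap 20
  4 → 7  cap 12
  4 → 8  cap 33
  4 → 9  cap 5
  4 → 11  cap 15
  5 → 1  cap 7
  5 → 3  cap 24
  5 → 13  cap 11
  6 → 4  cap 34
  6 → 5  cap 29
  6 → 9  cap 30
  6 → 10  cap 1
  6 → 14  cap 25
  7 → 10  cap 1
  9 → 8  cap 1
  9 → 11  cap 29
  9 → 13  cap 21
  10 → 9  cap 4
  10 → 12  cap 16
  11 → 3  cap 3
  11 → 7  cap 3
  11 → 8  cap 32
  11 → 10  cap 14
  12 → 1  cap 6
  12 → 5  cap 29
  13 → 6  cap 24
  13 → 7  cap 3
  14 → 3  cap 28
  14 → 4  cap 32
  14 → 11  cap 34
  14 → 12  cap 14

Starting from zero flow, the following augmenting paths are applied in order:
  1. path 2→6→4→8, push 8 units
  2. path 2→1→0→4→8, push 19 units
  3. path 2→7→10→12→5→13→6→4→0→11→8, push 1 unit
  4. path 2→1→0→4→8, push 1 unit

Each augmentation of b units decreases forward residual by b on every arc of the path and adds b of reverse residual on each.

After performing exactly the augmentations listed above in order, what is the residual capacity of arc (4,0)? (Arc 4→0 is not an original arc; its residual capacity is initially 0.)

after path 1 (2→6→4→8, push 8): res(4,0)=0
after path 2 (2→1→0→4→8, push 19): res(4,0)=19
after path 3 (2→7→10→12→5→13→6→4→0→11→8, push 1): res(4,0)=18
after path 4 (2→1→0→4→8, push 1): res(4,0)=19

Residual capacity of (4,0): 19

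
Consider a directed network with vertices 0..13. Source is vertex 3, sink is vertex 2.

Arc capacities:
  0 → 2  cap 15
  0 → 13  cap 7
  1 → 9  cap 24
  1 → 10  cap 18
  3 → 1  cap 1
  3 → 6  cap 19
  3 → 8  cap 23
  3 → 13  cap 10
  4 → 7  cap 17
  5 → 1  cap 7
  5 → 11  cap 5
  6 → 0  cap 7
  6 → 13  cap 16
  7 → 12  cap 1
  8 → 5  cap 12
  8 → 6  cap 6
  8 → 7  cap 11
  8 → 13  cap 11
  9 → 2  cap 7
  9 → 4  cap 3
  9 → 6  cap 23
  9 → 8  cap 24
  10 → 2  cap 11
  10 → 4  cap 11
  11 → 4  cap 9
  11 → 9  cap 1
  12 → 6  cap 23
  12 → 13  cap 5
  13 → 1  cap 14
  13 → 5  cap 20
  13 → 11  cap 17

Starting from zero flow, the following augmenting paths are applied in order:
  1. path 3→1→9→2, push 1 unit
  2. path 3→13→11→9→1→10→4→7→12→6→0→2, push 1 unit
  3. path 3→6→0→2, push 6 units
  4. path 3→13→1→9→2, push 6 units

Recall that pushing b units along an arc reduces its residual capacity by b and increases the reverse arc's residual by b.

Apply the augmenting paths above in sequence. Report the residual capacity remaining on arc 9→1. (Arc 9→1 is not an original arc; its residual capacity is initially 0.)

Residual capacity of (9,1): 6

after path 1 (3→1→9→2, push 1): res(9,1)=1
after path 2 (3→13→11→9→1→10→4→7→12→6→0→2, push 1): res(9,1)=0
after path 3 (3→6→0→2, push 6): res(9,1)=0
after path 4 (3→13→1→9→2, push 6): res(9,1)=6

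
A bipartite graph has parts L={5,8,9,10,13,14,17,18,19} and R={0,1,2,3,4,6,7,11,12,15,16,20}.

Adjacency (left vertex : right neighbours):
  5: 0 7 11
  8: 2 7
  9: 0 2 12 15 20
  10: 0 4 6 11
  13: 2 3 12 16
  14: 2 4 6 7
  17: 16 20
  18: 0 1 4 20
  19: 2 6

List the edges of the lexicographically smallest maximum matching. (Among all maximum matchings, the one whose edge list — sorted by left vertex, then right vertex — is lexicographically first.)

|M| = 9 (so the lex-smallest maximum matching has 9 edges)
process left vertices in ascending order; for each, take the smallest-labelled available neighbour that still permits 9 edges overall, or leave it unmatched if none does
lex-smallest matching: {5-0, 8-2, 9-12, 10-4, 13-3, 14-7, 17-16, 18-1, 19-6}

Lex-smallest maximum matching: {(5,0), (8,2), (9,12), (10,4), (13,3), (14,7), (17,16), (18,1), (19,6)}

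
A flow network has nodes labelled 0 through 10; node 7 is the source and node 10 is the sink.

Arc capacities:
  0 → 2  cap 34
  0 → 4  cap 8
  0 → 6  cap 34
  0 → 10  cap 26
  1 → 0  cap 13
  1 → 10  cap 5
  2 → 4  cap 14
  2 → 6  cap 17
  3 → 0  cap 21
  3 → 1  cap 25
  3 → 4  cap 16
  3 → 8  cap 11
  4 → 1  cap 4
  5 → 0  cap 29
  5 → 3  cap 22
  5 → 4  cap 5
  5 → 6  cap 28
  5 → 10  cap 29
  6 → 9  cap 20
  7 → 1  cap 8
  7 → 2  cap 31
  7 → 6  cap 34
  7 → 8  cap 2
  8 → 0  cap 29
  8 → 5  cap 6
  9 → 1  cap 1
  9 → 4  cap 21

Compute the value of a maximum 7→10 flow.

augment #1: 7→1→10 bottleneck 5, total now 5
augment #2: 7→1→0→10 bottleneck 3, total now 8
augment #3: 7→8→0→10 bottleneck 2, total now 10
augment #4: 7→2→4→1→0→10 bottleneck 4, total now 14
augment #5: 7→6→9→1→0→10 bottleneck 1, total now 15

Maximum flow value: 15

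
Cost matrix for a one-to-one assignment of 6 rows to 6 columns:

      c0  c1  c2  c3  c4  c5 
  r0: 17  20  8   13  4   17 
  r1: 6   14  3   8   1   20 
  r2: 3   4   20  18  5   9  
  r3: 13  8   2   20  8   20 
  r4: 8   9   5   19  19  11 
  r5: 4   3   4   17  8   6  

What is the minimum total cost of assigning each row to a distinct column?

Minimum assignment cost: 31

optimal assignment: row0→col4 (cost 4), row1→col3 (cost 8), row2→col0 (cost 3), row3→col2 (cost 2), row4→col5 (cost 11), row5→col1 (cost 3)
total = 4 + 8 + 3 + 2 + 11 + 3 = 31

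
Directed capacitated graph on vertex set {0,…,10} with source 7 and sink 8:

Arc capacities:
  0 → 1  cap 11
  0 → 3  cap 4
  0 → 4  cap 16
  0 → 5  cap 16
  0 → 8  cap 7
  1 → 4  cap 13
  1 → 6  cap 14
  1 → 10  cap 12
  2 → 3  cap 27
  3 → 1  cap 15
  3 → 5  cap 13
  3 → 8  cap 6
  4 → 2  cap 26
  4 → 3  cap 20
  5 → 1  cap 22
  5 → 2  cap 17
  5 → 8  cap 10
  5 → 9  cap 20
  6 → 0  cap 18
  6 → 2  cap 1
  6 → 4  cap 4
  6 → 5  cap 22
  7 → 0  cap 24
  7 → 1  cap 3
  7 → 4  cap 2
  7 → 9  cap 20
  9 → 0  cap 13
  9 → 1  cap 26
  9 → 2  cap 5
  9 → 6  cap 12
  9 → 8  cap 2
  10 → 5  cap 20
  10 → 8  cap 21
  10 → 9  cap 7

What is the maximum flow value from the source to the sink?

augment #1: 7→0→8 bottleneck 7, total now 7
augment #2: 7→9→8 bottleneck 2, total now 9
augment #3: 7→0→3→8 bottleneck 4, total now 13
augment #4: 7→0→5→8 bottleneck 10, total now 23
augment #5: 7→1→10→8 bottleneck 3, total now 26
augment #6: 7→4→3→8 bottleneck 2, total now 28
augment #7: 7→0→1→10→8 bottleneck 3, total now 31
augment #8: 7→9→1→10→8 bottleneck 6, total now 37

Maximum flow value: 37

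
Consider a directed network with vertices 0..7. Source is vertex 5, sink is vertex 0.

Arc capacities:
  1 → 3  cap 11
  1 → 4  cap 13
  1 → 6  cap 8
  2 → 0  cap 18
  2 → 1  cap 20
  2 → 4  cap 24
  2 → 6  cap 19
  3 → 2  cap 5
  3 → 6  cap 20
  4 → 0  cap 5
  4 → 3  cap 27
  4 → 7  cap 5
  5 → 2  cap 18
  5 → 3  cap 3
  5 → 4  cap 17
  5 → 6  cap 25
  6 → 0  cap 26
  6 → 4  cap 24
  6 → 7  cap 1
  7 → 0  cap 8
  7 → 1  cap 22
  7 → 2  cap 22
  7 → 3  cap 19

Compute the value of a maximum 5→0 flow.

Maximum flow value: 55

augment #1: 5→2→0 bottleneck 18, total now 18
augment #2: 5→4→0 bottleneck 5, total now 23
augment #3: 5→6→0 bottleneck 25, total now 48
augment #4: 5→3→6→0 bottleneck 1, total now 49
augment #5: 5→4→7→0 bottleneck 5, total now 54
augment #6: 5→3→6→7→0 bottleneck 1, total now 55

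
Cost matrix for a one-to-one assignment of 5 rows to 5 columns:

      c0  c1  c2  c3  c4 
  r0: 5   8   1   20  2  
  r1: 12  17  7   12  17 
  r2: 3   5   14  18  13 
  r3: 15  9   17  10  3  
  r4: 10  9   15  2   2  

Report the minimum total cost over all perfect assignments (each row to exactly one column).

Minimum assignment cost: 22

optimal assignment: row0→col0 (cost 5), row1→col2 (cost 7), row2→col1 (cost 5), row3→col4 (cost 3), row4→col3 (cost 2)
total = 5 + 7 + 5 + 3 + 2 = 22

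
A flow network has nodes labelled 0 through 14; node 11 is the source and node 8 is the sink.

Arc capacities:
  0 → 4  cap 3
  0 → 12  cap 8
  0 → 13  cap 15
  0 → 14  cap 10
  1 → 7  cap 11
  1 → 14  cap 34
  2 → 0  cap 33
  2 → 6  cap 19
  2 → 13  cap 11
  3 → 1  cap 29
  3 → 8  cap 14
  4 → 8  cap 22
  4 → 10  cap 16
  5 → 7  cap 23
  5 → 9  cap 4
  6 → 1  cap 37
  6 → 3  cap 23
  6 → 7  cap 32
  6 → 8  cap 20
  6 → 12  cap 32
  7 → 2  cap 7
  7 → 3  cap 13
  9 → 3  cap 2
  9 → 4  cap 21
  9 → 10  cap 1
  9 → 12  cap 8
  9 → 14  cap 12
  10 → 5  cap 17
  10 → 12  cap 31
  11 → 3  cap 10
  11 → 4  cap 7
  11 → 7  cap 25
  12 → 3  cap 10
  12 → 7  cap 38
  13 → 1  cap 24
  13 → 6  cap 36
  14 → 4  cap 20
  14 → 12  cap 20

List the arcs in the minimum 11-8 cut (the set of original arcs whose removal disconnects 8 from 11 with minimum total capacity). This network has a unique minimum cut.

Min-cut arcs: {(7,2), (7,3), (11,3), (11,4)} (total capacity 37)

augment #1: 11→3→8 push 10
augment #2: 11→4→8 push 7
augment #3: 11→7→3→8 push 4
augment #4: 11→7→2→6→8 push 7
augment #5: 11→7→3→1→14→4→8 push 9
max flow = 37; residual-reachable set from 11 gives S-side
cut edges (S→T): {(7,2), (7,3), (11,3), (11,4)} total cap 37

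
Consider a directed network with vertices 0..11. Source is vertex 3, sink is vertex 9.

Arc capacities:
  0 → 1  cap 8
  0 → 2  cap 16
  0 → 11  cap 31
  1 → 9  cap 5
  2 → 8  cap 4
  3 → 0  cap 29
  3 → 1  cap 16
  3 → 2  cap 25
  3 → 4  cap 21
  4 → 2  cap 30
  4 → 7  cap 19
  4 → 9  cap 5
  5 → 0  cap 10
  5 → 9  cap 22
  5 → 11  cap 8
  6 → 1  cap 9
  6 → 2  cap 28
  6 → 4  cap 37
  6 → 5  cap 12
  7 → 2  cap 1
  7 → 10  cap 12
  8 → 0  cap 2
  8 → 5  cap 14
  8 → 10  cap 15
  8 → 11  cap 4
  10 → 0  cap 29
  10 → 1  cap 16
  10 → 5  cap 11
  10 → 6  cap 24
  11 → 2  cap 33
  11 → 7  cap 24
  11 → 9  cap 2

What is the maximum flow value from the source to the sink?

Maximum flow value: 28

augment #1: 3→1→9 bottleneck 5, total now 5
augment #2: 3→4→9 bottleneck 5, total now 10
augment #3: 3→0→11→9 bottleneck 2, total now 12
augment #4: 3→2→8→5→9 bottleneck 4, total now 16
augment #5: 3→4→7→10→5→9 bottleneck 11, total now 27
augment #6: 3→4→7→10→6→5→9 bottleneck 1, total now 28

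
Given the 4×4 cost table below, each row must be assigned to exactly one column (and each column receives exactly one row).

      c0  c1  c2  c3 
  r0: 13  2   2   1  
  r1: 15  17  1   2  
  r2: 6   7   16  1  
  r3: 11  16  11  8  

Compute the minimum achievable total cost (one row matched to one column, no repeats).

Minimum assignment cost: 15

optimal assignment: row0→col1 (cost 2), row1→col2 (cost 1), row2→col3 (cost 1), row3→col0 (cost 11)
total = 2 + 1 + 1 + 11 = 15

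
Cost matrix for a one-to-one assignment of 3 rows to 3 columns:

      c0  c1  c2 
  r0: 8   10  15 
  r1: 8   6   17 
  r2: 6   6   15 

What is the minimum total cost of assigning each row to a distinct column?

Minimum assignment cost: 27

optimal assignment: row0→col2 (cost 15), row1→col1 (cost 6), row2→col0 (cost 6)
total = 15 + 6 + 6 = 27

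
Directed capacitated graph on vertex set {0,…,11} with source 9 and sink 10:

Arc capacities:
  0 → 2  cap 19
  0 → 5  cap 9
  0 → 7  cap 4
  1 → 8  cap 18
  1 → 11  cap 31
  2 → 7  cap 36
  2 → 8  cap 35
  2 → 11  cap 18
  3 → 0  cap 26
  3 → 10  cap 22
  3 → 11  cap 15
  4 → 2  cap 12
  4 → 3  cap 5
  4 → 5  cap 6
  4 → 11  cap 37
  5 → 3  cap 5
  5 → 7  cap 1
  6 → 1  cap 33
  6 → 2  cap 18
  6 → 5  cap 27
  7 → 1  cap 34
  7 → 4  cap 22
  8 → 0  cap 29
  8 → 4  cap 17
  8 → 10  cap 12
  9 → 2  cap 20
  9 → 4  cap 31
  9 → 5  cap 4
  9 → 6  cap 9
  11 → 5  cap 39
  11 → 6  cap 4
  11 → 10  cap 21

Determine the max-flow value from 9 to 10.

augment #1: 9→2→8→10 bottleneck 12, total now 12
augment #2: 9→2→11→10 bottleneck 8, total now 20
augment #3: 9→4→3→10 bottleneck 5, total now 25
augment #4: 9→4→11→10 bottleneck 13, total now 38
augment #5: 9→5→3→10 bottleneck 4, total now 42
augment #6: 9→4→5→3→10 bottleneck 1, total now 43

Maximum flow value: 43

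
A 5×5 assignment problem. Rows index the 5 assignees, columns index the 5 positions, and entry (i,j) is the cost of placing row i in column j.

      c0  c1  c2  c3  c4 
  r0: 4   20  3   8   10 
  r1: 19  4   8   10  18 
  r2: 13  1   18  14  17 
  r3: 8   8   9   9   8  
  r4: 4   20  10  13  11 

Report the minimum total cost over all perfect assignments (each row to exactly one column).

Minimum assignment cost: 26

optimal assignment: row0→col2 (cost 3), row1→col3 (cost 10), row2→col1 (cost 1), row3→col4 (cost 8), row4→col0 (cost 4)
total = 3 + 10 + 1 + 8 + 4 = 26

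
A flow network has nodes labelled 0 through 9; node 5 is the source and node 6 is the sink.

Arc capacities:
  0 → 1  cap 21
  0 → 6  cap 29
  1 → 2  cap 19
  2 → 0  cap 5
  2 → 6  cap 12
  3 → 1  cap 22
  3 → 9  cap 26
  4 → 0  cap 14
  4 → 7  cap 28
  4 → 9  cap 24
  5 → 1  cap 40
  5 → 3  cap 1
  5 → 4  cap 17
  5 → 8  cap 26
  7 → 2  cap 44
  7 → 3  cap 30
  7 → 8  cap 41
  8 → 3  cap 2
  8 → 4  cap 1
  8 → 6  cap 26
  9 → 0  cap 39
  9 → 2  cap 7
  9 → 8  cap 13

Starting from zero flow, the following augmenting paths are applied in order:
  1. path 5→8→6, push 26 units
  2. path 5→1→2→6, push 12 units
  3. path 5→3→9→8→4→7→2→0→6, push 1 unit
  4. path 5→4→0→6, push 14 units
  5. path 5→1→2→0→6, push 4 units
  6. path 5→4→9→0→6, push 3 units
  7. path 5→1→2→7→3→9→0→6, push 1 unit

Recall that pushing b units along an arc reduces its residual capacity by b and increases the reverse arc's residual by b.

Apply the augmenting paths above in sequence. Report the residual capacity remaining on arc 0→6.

after path 1 (5→8→6, push 26): res(0,6)=29
after path 2 (5→1→2→6, push 12): res(0,6)=29
after path 3 (5→3→9→8→4→7→2→0→6, push 1): res(0,6)=28
after path 4 (5→4→0→6, push 14): res(0,6)=14
after path 5 (5→1→2→0→6, push 4): res(0,6)=10
after path 6 (5→4→9→0→6, push 3): res(0,6)=7
after path 7 (5→1→2→7→3→9→0→6, push 1): res(0,6)=6

Residual capacity of (0,6): 6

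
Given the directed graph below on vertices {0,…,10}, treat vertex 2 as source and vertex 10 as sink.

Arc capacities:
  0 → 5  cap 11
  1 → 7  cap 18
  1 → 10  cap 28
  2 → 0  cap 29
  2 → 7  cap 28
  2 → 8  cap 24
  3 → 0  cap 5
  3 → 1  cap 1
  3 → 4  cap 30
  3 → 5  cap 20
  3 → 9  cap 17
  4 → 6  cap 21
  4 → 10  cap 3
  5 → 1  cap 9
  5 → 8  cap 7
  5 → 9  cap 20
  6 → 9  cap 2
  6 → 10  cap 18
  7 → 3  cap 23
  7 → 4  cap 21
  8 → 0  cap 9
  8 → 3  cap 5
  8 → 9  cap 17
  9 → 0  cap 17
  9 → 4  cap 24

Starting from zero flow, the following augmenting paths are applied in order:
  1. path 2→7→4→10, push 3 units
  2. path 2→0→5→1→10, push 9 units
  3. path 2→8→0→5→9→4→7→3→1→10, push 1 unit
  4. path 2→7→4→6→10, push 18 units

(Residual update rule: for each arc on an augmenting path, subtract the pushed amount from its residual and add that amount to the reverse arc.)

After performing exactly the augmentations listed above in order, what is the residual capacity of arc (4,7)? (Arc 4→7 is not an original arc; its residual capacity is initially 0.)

after path 1 (2→7→4→10, push 3): res(4,7)=3
after path 2 (2→0→5→1→10, push 9): res(4,7)=3
after path 3 (2→8→0→5→9→4→7→3→1→10, push 1): res(4,7)=2
after path 4 (2→7→4→6→10, push 18): res(4,7)=20

Residual capacity of (4,7): 20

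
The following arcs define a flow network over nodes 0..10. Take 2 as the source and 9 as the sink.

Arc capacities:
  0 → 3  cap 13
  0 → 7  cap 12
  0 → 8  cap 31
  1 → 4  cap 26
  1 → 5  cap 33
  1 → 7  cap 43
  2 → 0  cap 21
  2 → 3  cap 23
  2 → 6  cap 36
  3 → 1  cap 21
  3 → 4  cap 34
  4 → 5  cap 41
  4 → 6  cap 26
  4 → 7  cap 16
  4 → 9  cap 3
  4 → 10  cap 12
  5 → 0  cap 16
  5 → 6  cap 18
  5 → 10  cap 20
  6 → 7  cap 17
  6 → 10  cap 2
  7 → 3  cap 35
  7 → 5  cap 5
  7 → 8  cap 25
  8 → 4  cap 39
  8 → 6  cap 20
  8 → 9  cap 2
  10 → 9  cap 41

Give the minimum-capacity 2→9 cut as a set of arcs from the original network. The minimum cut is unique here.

Min-cut arcs: {(4,9), (4,10), (5,10), (6,10), (8,9)} (total capacity 39)

augment #1: 2→0→8→9 push 2
augment #2: 2→3→4→9 push 3
augment #3: 2→6→10→9 push 2
augment #4: 2→3→4→10→9 push 12
augment #5: 2→0→7→5→10→9 push 5
augment #6: 2→3→1→5→10→9 push 8
augment #7: 2→0→3→1→5→10→9 push 7
max flow = 39; residual-reachable set from 2 gives S-side
cut edges (S→T): {(4,9), (4,10), (5,10), (6,10), (8,9)} total cap 39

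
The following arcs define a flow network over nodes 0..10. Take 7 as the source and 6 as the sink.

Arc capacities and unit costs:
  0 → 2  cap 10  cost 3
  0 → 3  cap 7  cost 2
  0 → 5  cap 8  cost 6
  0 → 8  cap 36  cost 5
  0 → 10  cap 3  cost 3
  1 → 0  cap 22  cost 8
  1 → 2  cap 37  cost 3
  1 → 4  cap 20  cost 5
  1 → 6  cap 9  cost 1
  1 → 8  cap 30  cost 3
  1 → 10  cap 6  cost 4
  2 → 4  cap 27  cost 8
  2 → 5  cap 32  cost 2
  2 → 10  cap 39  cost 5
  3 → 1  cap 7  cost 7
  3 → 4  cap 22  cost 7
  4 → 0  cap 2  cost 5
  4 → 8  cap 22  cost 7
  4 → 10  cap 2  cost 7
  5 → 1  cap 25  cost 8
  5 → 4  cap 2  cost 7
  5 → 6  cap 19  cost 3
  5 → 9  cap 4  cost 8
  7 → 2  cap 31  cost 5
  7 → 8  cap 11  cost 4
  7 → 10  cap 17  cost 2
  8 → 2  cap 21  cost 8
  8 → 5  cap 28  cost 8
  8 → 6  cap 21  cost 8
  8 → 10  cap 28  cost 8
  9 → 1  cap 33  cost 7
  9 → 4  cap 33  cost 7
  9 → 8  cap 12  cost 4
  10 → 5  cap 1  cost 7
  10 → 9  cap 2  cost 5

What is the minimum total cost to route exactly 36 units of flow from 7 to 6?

Minimum cost for 36 units: 416

shortest-cost path #1: 7→2→5→6 push 19 @ unit cost 10 (adds 190)
shortest-cost path #2: 7→8→6 push 11 @ unit cost 12 (adds 132)
shortest-cost path #3: 7→10→9→1→6 push 2 @ unit cost 15 (adds 30)
shortest-cost path #4: 7→2→5→1→6 push 4 @ unit cost 16 (adds 64)
total cost = 416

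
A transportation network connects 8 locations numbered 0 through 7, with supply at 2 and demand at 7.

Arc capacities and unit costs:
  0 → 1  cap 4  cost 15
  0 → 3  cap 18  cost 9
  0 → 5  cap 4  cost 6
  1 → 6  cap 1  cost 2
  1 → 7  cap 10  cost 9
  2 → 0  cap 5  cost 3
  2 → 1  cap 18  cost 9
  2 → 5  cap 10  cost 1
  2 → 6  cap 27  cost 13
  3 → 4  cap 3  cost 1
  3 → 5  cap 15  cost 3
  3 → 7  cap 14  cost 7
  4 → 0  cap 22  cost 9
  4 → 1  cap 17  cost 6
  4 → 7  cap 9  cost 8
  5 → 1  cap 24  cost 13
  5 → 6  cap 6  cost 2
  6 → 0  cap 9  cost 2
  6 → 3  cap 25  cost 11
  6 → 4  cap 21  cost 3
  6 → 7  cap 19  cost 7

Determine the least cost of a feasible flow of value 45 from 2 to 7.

Minimum cost for 45 units: 871

shortest-cost path #1: 2→5→6→7 push 6 @ unit cost 10 (adds 60)
shortest-cost path #2: 2→1→7 push 10 @ unit cost 18 (adds 180)
shortest-cost path #3: 2→1→6→7 push 1 @ unit cost 18 (adds 18)
shortest-cost path #4: 2→0→3→7 push 5 @ unit cost 19 (adds 95)
shortest-cost path #5: 2→6→7 push 12 @ unit cost 20 (adds 240)
shortest-cost path #6: 2→6→4→7 push 9 @ unit cost 24 (adds 216)
shortest-cost path #7: 2→6→3→7 push 2 @ unit cost 31 (adds 62)
total cost = 871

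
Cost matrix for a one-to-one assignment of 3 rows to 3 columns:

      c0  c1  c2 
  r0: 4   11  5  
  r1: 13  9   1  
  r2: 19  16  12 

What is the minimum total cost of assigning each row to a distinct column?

Minimum assignment cost: 21

optimal assignment: row0→col0 (cost 4), row1→col2 (cost 1), row2→col1 (cost 16)
total = 4 + 1 + 16 = 21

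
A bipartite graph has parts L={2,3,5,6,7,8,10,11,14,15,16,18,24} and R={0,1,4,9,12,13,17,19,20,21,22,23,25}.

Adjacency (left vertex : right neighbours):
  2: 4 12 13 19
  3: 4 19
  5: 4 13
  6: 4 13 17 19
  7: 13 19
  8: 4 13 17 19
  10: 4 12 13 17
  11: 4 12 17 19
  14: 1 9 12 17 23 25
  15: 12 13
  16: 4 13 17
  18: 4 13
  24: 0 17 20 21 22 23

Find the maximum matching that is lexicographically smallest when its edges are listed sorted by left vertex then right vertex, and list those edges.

|M| = 7 (so the lex-smallest maximum matching has 7 edges)
process left vertices in ascending order; for each, take the smallest-labelled available neighbour that still permits 7 edges overall, or leave it unmatched if none does
lex-smallest matching: {2-4, 3-19, 5-13, 6-17, 10-12, 14-1, 24-0}

Lex-smallest maximum matching: {(2,4), (3,19), (5,13), (6,17), (10,12), (14,1), (24,0)}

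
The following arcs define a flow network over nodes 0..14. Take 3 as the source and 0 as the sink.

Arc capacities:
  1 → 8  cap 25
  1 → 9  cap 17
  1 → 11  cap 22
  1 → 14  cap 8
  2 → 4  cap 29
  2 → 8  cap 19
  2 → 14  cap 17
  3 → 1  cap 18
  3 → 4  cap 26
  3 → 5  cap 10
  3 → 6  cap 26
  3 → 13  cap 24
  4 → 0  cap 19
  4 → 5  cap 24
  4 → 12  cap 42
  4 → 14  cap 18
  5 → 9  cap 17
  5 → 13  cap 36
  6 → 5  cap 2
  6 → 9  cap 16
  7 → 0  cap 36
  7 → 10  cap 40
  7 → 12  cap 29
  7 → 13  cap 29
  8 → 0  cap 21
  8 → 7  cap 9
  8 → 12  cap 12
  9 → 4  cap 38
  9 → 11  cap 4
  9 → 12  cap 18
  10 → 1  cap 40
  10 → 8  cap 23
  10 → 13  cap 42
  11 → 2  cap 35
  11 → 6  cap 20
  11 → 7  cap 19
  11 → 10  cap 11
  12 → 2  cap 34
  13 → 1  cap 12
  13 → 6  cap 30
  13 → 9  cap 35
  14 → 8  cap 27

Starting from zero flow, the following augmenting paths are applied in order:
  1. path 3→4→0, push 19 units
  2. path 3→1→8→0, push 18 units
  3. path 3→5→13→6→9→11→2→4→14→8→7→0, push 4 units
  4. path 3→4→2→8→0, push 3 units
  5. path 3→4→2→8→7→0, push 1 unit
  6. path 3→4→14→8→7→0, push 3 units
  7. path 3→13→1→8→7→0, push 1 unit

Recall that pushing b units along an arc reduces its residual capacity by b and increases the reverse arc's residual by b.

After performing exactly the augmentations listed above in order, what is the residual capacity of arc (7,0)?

Residual capacity of (7,0): 27

after path 1 (3→4→0, push 19): res(7,0)=36
after path 2 (3→1→8→0, push 18): res(7,0)=36
after path 3 (3→5→13→6→9→11→2→4→14→8→7→0, push 4): res(7,0)=32
after path 4 (3→4→2→8→0, push 3): res(7,0)=32
after path 5 (3→4→2→8→7→0, push 1): res(7,0)=31
after path 6 (3→4→14→8→7→0, push 3): res(7,0)=28
after path 7 (3→13→1→8→7→0, push 1): res(7,0)=27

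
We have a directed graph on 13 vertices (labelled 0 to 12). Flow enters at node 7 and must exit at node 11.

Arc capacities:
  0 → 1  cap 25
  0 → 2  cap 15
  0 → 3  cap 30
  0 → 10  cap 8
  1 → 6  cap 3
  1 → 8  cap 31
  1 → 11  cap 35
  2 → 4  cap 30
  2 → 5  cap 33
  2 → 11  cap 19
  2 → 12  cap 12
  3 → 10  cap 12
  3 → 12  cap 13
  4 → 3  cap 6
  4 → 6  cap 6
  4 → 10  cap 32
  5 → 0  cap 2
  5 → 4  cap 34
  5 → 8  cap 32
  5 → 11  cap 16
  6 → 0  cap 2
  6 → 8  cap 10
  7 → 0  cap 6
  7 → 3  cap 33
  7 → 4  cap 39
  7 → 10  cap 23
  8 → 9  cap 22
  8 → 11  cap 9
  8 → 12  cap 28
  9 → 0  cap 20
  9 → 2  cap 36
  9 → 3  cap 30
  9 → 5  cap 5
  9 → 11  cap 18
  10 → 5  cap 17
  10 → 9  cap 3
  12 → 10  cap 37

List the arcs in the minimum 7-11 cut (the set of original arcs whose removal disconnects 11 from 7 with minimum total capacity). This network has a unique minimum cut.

augment #1: 7→0→1→11 push 6
augment #2: 7→10→5→11 push 16
augment #3: 7→10→9→11 push 3
augment #4: 7→4→6→8→11 push 6
augment #5: 7→10→5→8→11 push 1
max flow = 32; residual-reachable set from 7 gives S-side
cut edges (S→T): {(4,6), (7,0), (10,5), (10,9)} total cap 32

Min-cut arcs: {(4,6), (7,0), (10,5), (10,9)} (total capacity 32)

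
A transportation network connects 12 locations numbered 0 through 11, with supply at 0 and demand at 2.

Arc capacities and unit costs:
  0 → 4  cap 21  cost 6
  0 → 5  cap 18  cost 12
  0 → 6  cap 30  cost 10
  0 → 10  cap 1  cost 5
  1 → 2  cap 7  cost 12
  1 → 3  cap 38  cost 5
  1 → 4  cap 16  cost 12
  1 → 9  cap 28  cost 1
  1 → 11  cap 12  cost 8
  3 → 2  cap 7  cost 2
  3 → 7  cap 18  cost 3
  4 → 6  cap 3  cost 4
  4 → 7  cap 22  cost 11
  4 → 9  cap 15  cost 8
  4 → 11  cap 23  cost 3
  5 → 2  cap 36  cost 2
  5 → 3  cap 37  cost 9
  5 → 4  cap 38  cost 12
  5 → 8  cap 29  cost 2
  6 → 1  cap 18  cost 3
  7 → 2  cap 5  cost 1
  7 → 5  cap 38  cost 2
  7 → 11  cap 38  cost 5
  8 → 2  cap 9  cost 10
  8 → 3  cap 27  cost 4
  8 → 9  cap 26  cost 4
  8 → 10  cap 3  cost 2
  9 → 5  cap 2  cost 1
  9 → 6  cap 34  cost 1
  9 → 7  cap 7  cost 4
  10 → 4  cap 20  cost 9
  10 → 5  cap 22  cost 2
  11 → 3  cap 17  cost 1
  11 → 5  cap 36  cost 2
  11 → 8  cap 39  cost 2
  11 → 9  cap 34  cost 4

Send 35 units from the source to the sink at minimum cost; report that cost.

Minimum cost for 35 units: 457

shortest-cost path #1: 0→10→5→2 push 1 @ unit cost 9 (adds 9)
shortest-cost path #2: 0→4→11→3→2 push 7 @ unit cost 12 (adds 84)
shortest-cost path #3: 0→4→11→5→2 push 14 @ unit cost 13 (adds 182)
shortest-cost path #4: 0→5→2 push 13 @ unit cost 14 (adds 182)
total cost = 457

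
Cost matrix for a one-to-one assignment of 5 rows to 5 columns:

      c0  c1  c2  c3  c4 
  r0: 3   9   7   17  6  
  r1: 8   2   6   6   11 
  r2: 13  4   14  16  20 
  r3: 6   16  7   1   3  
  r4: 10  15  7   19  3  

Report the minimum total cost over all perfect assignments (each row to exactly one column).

optimal assignment: row0→col0 (cost 3), row1→col2 (cost 6), row2→col1 (cost 4), row3→col3 (cost 1), row4→col4 (cost 3)
total = 3 + 6 + 4 + 1 + 3 = 17

Minimum assignment cost: 17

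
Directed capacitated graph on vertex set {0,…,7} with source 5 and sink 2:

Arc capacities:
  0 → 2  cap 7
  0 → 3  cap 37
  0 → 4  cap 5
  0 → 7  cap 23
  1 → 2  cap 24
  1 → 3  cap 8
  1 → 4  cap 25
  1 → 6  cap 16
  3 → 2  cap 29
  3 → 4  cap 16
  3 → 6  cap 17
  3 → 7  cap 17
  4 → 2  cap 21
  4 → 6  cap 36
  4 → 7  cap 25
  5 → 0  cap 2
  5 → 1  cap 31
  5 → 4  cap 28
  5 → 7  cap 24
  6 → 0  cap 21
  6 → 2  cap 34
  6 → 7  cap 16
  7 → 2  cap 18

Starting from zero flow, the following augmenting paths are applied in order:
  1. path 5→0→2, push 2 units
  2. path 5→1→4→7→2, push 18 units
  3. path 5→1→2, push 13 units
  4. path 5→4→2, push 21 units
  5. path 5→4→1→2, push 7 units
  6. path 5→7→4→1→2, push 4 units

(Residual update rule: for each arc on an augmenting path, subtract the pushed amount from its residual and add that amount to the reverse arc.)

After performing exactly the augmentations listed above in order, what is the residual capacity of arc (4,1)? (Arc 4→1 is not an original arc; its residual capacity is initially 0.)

Residual capacity of (4,1): 7

after path 1 (5→0→2, push 2): res(4,1)=0
after path 2 (5→1→4→7→2, push 18): res(4,1)=18
after path 3 (5→1→2, push 13): res(4,1)=18
after path 4 (5→4→2, push 21): res(4,1)=18
after path 5 (5→4→1→2, push 7): res(4,1)=11
after path 6 (5→7→4→1→2, push 4): res(4,1)=7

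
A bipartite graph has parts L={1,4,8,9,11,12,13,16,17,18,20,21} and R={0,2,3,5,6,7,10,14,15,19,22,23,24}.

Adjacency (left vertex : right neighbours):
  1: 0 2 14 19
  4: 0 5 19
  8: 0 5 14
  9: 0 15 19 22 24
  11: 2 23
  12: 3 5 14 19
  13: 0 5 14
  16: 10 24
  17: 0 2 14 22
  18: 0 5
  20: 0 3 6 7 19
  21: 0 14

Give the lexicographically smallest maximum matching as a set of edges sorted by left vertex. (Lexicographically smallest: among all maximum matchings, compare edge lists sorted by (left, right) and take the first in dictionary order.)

|M| = 11 (so the lex-smallest maximum matching has 11 edges)
process left vertices in ascending order; for each, take the smallest-labelled available neighbour that still permits 11 edges overall, or leave it unmatched if none does
lex-smallest matching: {1-2, 4-19, 8-0, 9-15, 11-23, 12-3, 13-5, 16-10, 17-22, 20-6, 21-14}

Lex-smallest maximum matching: {(1,2), (4,19), (8,0), (9,15), (11,23), (12,3), (13,5), (16,10), (17,22), (20,6), (21,14)}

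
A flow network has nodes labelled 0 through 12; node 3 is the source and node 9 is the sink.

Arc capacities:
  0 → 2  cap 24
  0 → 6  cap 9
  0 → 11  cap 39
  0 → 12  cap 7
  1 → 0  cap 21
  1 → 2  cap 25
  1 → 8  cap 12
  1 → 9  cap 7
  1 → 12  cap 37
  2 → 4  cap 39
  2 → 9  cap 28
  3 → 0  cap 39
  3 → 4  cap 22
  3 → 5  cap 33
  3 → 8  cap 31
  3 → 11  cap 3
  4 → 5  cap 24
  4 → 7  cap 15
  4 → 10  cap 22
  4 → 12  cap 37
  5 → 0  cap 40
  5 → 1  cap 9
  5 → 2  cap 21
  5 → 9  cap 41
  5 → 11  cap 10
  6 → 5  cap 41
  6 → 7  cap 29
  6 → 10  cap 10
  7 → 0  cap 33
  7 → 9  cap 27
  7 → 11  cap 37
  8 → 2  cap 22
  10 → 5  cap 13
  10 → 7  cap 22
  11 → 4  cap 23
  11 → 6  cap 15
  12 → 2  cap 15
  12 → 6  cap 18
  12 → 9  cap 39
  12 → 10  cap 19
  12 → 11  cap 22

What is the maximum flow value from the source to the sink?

augment #1: 3→5→9 bottleneck 33, total now 33
augment #2: 3→0→2→9 bottleneck 24, total now 57
augment #3: 3→0→12→9 bottleneck 7, total now 64
augment #4: 3→4→5→9 bottleneck 8, total now 72
augment #5: 3→4→7→9 bottleneck 14, total now 86
augment #6: 3→8→2→9 bottleneck 4, total now 90
augment #7: 3→0→6→7→9 bottleneck 8, total now 98
augment #8: 3→11→4→7→9 bottleneck 1, total now 99
augment #9: 3→11→4→12→9 bottleneck 2, total now 101
augment #10: 3→8→2→4→12→9 bottleneck 18, total now 119

Maximum flow value: 119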